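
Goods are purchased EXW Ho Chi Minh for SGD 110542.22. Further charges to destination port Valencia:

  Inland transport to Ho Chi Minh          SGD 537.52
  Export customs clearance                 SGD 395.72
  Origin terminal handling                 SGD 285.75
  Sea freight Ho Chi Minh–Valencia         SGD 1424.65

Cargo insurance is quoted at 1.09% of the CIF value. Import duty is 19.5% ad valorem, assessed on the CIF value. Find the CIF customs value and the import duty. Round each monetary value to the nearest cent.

Let C be the CIF value. C = EXW price + pre-shipment costs + freight + 1.09% × C
C − 1.09% × C = 110542.22 + 537.52 + 395.72 + 285.75 + 1424.65
0.9891 × C = 113185.86
C = 113185.86 / 0.9891 = 114433.18
Insurance premium = 1.09% × 114433.18 = 1247.32
Import duty = 114433.18 × 19.5% = 22314.47

CIF value: SGD 114433.18; import duty: SGD 22314.47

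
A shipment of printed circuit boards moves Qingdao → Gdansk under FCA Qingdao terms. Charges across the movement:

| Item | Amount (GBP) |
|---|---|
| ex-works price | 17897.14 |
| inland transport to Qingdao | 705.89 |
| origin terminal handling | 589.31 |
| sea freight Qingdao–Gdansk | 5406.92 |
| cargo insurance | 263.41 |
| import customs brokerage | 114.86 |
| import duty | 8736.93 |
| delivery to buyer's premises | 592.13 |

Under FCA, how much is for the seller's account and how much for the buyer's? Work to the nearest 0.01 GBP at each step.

FCA: the seller delivers export-cleared goods to the carrier; the buyer bears costs from that point.
Seller's account: goods 17897.14 + inland to port 705.89 = 18603.03
Buyer's account: origin terminal 589.31 + freight 5406.92 + insurance 263.41 + brokerage 114.86 + duty 8736.93 + delivery 592.13 = 15703.56

Seller: GBP 18603.03; buyer: GBP 15703.56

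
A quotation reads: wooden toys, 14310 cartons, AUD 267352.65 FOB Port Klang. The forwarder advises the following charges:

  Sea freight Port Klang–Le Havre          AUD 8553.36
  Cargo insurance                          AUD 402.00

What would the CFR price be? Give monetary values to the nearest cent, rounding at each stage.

CFR price: AUD 275906.01

Not relevant to the conversion: insurance — on the buyer under both terms; not part of either seller's price.
From FOB to CFR, the seller additionally bears: freight.
CFR price = 267352.65 + 8553.36 = 275906.01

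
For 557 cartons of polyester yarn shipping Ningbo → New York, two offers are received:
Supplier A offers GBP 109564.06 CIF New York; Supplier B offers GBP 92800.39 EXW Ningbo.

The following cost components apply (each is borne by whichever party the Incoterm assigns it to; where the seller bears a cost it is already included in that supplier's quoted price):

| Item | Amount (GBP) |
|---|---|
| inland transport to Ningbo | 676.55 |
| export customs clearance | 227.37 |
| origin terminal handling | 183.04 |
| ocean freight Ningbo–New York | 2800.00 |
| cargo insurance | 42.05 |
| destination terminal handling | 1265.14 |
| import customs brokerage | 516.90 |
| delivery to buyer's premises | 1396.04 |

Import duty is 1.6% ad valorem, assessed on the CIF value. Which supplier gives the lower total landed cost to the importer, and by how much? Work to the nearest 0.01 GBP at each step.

Supplier A (CIF):
The CIF price already equals the CIF value: 109564.06
Import duty = 109564.06 × 1.6% = 1753.02
Buyer bears (A): 1265.14 + 516.90 + 1396.04 = 3178.08
Landed cost (A) = invoice 109564.06 + 3178.08 + duty 1753.02 = 114495.16
Supplier B (EXW):
CIF value = EXW price + inland to port + export clearance + origin terminal + freight + insurance = 92800.39 + 676.55 + 227.37 + 183.04 + 2800.00 + 42.05 = 96729.40
Import duty = 96729.40 × 1.6% = 1547.67
Buyer bears (B): 676.55 + 227.37 + 183.04 + 2800.00 + 42.05 + 1265.14 + 516.90 + 1396.04 = 7107.09
Landed cost (B) = invoice 92800.39 + 7107.09 + duty 1547.67 = 101455.15
Difference = |114495.16 − 101455.15| = 13040.01

Supplier B is cheaper by GBP 13040.01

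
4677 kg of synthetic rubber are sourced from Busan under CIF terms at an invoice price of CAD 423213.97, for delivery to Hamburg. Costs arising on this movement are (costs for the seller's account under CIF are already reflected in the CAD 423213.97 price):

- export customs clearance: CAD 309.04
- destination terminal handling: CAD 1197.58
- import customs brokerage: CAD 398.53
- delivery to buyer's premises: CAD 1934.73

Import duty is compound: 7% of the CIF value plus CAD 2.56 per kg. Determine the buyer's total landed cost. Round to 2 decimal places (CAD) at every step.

CIF: the seller pays costs through ocean freight and marine insurance to the destination port.
Already in the invoice (seller's account under CIF): export clearance — exclude.
The CIF price already equals the CIF value: 423213.97
Ad valorem component: 423213.97 × 7% = 29624.98
Specific component: 4677 × 2.56 = 11973.12
Import duty = 29624.98 + 11973.12 = 41598.10
Buyer bears: destination terminal 1197.58 + brokerage 398.53 + delivery 1934.73 + duty 41598.10 = 45128.94
Landed cost = invoice 423213.97 + 45128.94 = 468342.91

Total landed cost: CAD 468342.91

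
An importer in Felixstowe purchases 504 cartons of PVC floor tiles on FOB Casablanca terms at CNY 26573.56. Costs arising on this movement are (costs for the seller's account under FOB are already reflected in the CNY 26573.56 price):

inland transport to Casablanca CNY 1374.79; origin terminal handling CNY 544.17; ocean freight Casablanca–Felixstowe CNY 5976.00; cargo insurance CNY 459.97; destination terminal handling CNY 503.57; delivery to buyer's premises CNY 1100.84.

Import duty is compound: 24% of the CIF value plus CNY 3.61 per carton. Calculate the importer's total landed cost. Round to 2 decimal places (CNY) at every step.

Total landed cost: CNY 44355.67

FOB: the seller bears costs until goods are on board at the origin port; the buyer bears freight, insurance and all costs thereafter.
Already in the invoice (seller's account under FOB): inland to port, origin terminal — exclude.
CIF value = FOB price + freight + insurance = 26573.56 + 5976.00 + 459.97 = 33009.53
Ad valorem component: 33009.53 × 24% = 7922.29
Specific component: 504 × 3.61 = 1819.44
Import duty = 7922.29 + 1819.44 = 9741.73
Buyer bears: freight 5976.00 + insurance 459.97 + destination terminal 503.57 + delivery 1100.84 + duty 9741.73 = 17782.11
Landed cost = invoice 26573.56 + 17782.11 = 44355.67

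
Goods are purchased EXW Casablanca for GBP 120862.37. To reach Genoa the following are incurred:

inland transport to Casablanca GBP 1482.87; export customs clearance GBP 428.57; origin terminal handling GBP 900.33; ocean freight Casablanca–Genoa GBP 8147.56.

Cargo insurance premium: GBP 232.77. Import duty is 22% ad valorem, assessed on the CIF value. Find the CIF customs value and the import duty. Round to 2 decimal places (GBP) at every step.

CIF value: GBP 132054.47; import duty: GBP 29051.98

CIF = EXW price + pre-shipment costs + freight + insurance
CIF = 120862.37 + 1482.87 + 428.57 + 900.33 + 8147.56 + 232.77 = 132054.47
Import duty = 132054.47 × 22% = 29051.98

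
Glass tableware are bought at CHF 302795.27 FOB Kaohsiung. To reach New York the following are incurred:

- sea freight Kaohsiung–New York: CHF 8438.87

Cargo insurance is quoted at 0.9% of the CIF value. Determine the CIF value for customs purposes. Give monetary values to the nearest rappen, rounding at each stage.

Let C be the CIF value. C = FOB price + freight + 0.9% × C
C − 0.9% × C = 302795.27 + 8438.87
0.991 × C = 311234.14
C = 311234.14 / 0.991 = 314060.69
Insurance premium = 0.9% × 314060.69 = 2826.55

CIF value: CHF 314060.69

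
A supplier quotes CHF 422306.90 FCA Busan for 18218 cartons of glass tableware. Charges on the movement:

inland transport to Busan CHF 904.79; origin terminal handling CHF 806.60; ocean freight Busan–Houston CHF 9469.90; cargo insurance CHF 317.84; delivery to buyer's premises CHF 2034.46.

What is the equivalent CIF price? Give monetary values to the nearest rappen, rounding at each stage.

Not relevant to the conversion: inland to port — on the seller under both FCA and CIF; already in the FCA price and stays in the CIF price. delivery — on the buyer under both terms; not part of either seller's price.
From FCA to CIF, the seller additionally bears: origin terminal, freight, insurance.
CIF price = 422306.90 + 806.60 + 9469.90 + 317.84 = 432901.24

CIF price: CHF 432901.24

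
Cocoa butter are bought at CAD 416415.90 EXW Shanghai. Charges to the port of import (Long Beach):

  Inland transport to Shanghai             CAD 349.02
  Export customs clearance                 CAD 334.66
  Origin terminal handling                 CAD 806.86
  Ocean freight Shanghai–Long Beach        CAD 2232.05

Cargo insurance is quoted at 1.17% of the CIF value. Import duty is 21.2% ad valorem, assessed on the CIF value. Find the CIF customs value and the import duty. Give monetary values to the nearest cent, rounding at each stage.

CIF value: CAD 425112.30; import duty: CAD 90123.81

Let C be the CIF value. C = EXW price + pre-shipment costs + freight + 1.17% × C
C − 1.17% × C = 416415.90 + 349.02 + 334.66 + 806.86 + 2232.05
0.9883 × C = 420138.49
C = 420138.49 / 0.9883 = 425112.30
Insurance premium = 1.17% × 425112.30 = 4973.81
Import duty = 425112.30 × 21.2% = 90123.81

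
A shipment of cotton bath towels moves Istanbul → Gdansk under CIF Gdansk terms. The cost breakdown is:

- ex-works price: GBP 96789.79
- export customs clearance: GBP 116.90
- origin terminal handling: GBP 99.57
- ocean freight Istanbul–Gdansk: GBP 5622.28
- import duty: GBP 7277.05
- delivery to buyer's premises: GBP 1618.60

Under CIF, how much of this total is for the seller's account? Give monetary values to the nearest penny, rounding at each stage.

Seller's account: GBP 102628.54

CIF: the seller pays costs through ocean freight and marine insurance to the destination port.
Seller's account: goods 96789.79 + export clearance 116.90 + origin terminal 99.57 + freight 5622.28 = 102628.54
Buyer's account: duty 7277.05 + delivery 1618.60 = 8895.65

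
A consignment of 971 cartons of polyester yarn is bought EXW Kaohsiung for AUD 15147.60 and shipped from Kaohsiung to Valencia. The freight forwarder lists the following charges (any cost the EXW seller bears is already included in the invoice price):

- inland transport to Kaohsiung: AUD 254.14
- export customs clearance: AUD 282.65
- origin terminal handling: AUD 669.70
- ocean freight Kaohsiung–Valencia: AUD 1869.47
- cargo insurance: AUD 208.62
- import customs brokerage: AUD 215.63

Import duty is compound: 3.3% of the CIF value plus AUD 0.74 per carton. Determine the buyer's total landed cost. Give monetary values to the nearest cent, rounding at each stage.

Total landed cost: AUD 19974.61

EXW: the seller makes goods available at their premises; the buyer bears all onward costs.
CIF value = EXW price + inland to port + export clearance + origin terminal + freight + insurance = 15147.60 + 254.14 + 282.65 + 669.70 + 1869.47 + 208.62 = 18432.18
Ad valorem component: 18432.18 × 3.3% = 608.26
Specific component: 971 × 0.74 = 718.54
Import duty = 608.26 + 718.54 = 1326.80
Buyer bears: inland to port 254.14 + export clearance 282.65 + origin terminal 669.70 + freight 1869.47 + insurance 208.62 + brokerage 215.63 + duty 1326.80 = 4827.01
Landed cost = invoice 15147.60 + 4827.01 = 19974.61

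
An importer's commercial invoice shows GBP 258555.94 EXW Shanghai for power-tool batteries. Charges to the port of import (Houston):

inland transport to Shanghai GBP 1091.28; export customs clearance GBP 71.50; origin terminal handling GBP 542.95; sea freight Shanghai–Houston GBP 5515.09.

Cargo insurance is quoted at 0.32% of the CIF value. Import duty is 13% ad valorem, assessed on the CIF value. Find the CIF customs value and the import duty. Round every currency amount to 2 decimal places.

CIF value: GBP 266629.98; import duty: GBP 34661.90

Let C be the CIF value. C = EXW price + pre-shipment costs + freight + 0.32% × C
C − 0.32% × C = 258555.94 + 1091.28 + 71.50 + 542.95 + 5515.09
0.9968 × C = 265776.76
C = 265776.76 / 0.9968 = 266629.98
Insurance premium = 0.32% × 266629.98 = 853.22
Import duty = 266629.98 × 13% = 34661.90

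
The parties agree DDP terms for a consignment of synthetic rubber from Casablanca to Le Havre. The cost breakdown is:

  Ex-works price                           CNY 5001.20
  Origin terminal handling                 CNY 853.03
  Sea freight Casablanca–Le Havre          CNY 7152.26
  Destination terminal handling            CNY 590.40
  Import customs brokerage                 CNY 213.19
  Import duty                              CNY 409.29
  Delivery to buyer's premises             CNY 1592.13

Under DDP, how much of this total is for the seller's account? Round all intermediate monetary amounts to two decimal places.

DDP: the seller bears all costs including import duty.
Seller's account: goods 5001.20 + origin terminal 853.03 + freight 7152.26 + destination terminal 590.40 + brokerage 213.19 + duty 409.29 + delivery 1592.13 = 15811.50
Buyer's account: 0.00

Seller's account: CNY 15811.50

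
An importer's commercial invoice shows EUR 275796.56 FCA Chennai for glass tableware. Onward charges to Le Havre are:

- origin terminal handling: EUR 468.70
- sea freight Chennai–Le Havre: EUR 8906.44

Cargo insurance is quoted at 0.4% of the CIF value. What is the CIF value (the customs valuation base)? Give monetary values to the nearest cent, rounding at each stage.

CIF value: EUR 286316.97

Let C be the CIF value. C = FCA price + pre-shipment costs + freight + 0.4% × C
C − 0.4% × C = 275796.56 + 468.70 + 8906.44
0.996 × C = 285171.70
C = 285171.70 / 0.996 = 286316.97
Insurance premium = 0.4% × 286316.97 = 1145.27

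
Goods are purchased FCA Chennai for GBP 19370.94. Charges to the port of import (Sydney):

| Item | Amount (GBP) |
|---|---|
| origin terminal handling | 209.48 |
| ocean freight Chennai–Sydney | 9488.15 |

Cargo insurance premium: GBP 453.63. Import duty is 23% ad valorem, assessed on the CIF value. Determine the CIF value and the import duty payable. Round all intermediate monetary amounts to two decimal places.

CIF value: GBP 29522.20; import duty: GBP 6790.11

CIF = FCA price + pre-shipment costs + freight + insurance
CIF = 19370.94 + 209.48 + 9488.15 + 453.63 = 29522.20
Import duty = 29522.20 × 23% = 6790.11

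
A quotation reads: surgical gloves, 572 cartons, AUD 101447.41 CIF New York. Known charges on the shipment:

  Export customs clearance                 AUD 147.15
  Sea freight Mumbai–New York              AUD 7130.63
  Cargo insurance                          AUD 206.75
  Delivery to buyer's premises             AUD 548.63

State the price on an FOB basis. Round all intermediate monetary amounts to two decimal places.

Not relevant to the conversion: export clearance — on the seller under both CIF and FOB; already in the CIF price and stays in the FOB price. delivery — on the buyer under both terms; not part of either seller's price.
From CIF to FOB, the seller no longer bears: freight, insurance.
FOB price = 101447.41 − 7130.63 − 206.75 = 94110.03

FOB price: AUD 94110.03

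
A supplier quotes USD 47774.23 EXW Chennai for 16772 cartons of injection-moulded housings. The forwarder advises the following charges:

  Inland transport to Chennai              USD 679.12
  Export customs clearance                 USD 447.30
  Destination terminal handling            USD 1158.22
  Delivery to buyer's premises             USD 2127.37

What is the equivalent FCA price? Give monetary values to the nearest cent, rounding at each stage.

FCA price: USD 48900.65

Not relevant to the conversion: delivery, destination terminal — on the buyer under both terms; not part of either seller's price.
From EXW to FCA, the seller additionally bears: inland to port, export clearance.
FCA price = 47774.23 + 679.12 + 447.30 = 48900.65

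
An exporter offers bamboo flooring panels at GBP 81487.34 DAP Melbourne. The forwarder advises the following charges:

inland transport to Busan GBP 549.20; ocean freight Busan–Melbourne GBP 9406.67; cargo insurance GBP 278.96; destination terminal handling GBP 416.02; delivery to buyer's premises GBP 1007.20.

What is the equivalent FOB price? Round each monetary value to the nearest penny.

Not relevant to the conversion: inland to port — on the seller under both DAP and FOB; already in the DAP price and stays in the FOB price.
From DAP to FOB, the seller no longer bears: freight, insurance, destination terminal, delivery.
FOB price = 81487.34 − 9406.67 − 278.96 − 416.02 − 1007.20 = 70378.49

FOB price: GBP 70378.49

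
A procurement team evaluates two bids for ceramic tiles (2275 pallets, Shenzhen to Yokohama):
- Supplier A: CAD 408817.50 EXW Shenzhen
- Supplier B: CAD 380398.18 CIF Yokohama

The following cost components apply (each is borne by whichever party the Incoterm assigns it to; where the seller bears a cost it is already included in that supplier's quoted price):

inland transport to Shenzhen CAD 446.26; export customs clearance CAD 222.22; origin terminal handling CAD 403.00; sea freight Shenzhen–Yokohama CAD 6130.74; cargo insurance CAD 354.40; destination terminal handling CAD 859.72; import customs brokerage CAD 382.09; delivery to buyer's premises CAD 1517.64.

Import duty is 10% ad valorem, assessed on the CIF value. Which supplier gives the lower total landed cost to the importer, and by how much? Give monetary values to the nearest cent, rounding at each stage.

Supplier B is cheaper by CAD 39573.53

Supplier A (EXW):
CIF value = EXW price + inland to port + export clearance + origin terminal + freight + insurance = 408817.50 + 446.26 + 222.22 + 403.00 + 6130.74 + 354.40 = 416374.12
Import duty = 416374.12 × 10% = 41637.41
Buyer bears (A): 446.26 + 222.22 + 403.00 + 6130.74 + 354.40 + 859.72 + 382.09 + 1517.64 = 10316.07
Landed cost (A) = invoice 408817.50 + 10316.07 + duty 41637.41 = 460770.98
Supplier B (CIF):
The CIF price already equals the CIF value: 380398.18
Import duty = 380398.18 × 10% = 38039.82
Buyer bears (B): 859.72 + 382.09 + 1517.64 = 2759.45
Landed cost (B) = invoice 380398.18 + 2759.45 + duty 38039.82 = 421197.45
Difference = |460770.98 − 421197.45| = 39573.53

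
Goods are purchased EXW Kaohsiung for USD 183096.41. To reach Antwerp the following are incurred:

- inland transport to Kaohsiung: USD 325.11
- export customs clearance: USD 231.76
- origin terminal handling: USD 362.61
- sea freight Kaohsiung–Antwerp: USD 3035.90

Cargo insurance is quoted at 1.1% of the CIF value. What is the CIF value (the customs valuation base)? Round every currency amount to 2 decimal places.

Let C be the CIF value. C = EXW price + pre-shipment costs + freight + 1.1% × C
C − 1.1% × C = 183096.41 + 325.11 + 231.76 + 362.61 + 3035.90
0.989 × C = 187051.79
C = 187051.79 / 0.989 = 189132.24
Insurance premium = 1.1% × 189132.24 = 2080.45

CIF value: USD 189132.24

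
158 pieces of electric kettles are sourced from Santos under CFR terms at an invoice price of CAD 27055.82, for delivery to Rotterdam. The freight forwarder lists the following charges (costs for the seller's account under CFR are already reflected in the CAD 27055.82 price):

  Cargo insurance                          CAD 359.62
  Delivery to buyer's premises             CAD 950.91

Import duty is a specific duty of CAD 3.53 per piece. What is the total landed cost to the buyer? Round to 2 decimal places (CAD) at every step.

CFR: the seller pays costs through ocean freight to the destination port, but not insurance.
CIF value = CFR price + insurance = 27055.82 + 359.62 = 27415.44
Import duty = 158 × 3.53 = 557.74
Buyer bears: insurance 359.62 + delivery 950.91 + duty 557.74 = 1868.27
Landed cost = invoice 27055.82 + 1868.27 = 28924.09

Total landed cost: CAD 28924.09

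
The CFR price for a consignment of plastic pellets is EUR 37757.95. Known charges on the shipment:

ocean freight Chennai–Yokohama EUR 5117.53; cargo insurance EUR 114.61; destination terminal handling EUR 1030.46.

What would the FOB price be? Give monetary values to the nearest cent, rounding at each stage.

Not relevant to the conversion: insurance, destination terminal — on the buyer under both terms; not part of either seller's price.
From CFR to FOB, the seller no longer bears: freight.
FOB price = 37757.95 − 5117.53 = 32640.42

FOB price: EUR 32640.42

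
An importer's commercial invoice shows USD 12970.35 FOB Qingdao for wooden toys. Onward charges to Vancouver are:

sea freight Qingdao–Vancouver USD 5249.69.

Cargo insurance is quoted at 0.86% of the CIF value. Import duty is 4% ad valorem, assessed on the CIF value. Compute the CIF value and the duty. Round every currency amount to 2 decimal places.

CIF value: USD 18378.09; import duty: USD 735.12

Let C be the CIF value. C = FOB price + freight + 0.86% × C
C − 0.86% × C = 12970.35 + 5249.69
0.9914 × C = 18220.04
C = 18220.04 / 0.9914 = 18378.09
Insurance premium = 0.86% × 18378.09 = 158.05
Import duty = 18378.09 × 4% = 735.12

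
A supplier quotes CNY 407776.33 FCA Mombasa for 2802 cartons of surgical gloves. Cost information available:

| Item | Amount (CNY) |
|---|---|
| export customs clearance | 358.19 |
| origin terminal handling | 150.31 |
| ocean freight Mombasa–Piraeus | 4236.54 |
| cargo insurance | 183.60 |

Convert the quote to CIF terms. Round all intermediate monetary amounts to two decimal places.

CIF price: CNY 412346.78

Not relevant to the conversion: export clearance — on the seller under both FCA and CIF; already in the FCA price and stays in the CIF price.
From FCA to CIF, the seller additionally bears: origin terminal, freight, insurance.
CIF price = 407776.33 + 150.31 + 4236.54 + 183.60 = 412346.78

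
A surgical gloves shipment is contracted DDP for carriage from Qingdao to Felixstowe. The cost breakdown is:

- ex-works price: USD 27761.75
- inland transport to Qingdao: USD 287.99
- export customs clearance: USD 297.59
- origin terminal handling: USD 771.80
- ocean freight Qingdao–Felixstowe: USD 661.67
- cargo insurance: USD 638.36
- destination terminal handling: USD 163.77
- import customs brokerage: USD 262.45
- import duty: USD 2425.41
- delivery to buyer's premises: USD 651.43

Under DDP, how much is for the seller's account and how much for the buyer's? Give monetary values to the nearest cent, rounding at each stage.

DDP: the seller bears all costs including import duty.
Seller's account: goods 27761.75 + inland to port 287.99 + export clearance 297.59 + origin terminal 771.80 + freight 661.67 + insurance 638.36 + destination terminal 163.77 + brokerage 262.45 + duty 2425.41 + delivery 651.43 = 33922.22
Buyer's account: 0.00

Seller: USD 33922.22; buyer: USD 0.00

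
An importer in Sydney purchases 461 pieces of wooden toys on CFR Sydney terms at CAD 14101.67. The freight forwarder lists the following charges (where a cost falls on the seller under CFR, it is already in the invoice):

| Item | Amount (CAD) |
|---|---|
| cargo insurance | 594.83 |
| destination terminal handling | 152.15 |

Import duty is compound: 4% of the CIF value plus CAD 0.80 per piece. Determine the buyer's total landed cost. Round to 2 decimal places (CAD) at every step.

CFR: the seller pays costs through ocean freight to the destination port, but not insurance.
CIF value = CFR price + insurance = 14101.67 + 594.83 = 14696.50
Ad valorem component: 14696.50 × 4% = 587.86
Specific component: 461 × 0.80 = 368.80
Import duty = 587.86 + 368.80 = 956.66
Buyer bears: insurance 594.83 + destination terminal 152.15 + duty 956.66 = 1703.64
Landed cost = invoice 14101.67 + 1703.64 = 15805.31

Total landed cost: CAD 15805.31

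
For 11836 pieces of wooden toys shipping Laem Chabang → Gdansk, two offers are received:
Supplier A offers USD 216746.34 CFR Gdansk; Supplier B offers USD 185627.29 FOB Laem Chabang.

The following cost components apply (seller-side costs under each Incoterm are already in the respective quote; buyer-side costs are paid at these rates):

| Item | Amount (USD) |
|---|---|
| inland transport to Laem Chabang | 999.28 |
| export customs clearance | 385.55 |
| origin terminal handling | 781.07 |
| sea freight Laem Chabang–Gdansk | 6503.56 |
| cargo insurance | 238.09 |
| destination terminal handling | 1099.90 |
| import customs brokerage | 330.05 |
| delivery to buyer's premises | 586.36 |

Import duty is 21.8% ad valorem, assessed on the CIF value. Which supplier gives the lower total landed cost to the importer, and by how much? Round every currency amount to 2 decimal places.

Supplier B is cheaper by USD 29981.67

Supplier A (CFR):
CIF value = CFR price + insurance = 216746.34 + 238.09 = 216984.43
Import duty = 216984.43 × 21.8% = 47302.61
Buyer bears (A): 238.09 + 1099.90 + 330.05 + 586.36 = 2254.40
Landed cost (A) = invoice 216746.34 + 2254.40 + duty 47302.61 = 266303.35
Supplier B (FOB):
CIF value = FOB price + freight + insurance = 185627.29 + 6503.56 + 238.09 = 192368.94
Import duty = 192368.94 × 21.8% = 41936.43
Buyer bears (B): 6503.56 + 238.09 + 1099.90 + 330.05 + 586.36 = 8757.96
Landed cost (B) = invoice 185627.29 + 8757.96 + duty 41936.43 = 236321.68
Difference = |266303.35 − 236321.68| = 29981.67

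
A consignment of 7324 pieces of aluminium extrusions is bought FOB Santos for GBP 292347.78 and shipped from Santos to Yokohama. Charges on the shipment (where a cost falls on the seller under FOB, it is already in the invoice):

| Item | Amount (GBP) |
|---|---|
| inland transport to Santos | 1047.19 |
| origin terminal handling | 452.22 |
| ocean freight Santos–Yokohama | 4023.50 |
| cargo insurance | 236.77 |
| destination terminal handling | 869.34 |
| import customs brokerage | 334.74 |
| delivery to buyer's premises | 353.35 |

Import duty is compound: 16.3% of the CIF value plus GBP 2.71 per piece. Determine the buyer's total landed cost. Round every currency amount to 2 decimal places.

FOB: the seller bears costs until goods are on board at the origin port; the buyer bears freight, insurance and all costs thereafter.
Already in the invoice (seller's account under FOB): inland to port, origin terminal — exclude.
CIF value = FOB price + freight + insurance = 292347.78 + 4023.50 + 236.77 = 296608.05
Ad valorem component: 296608.05 × 16.3% = 48347.11
Specific component: 7324 × 2.71 = 19848.04
Import duty = 48347.11 + 19848.04 = 68195.15
Buyer bears: freight 4023.50 + insurance 236.77 + destination terminal 869.34 + brokerage 334.74 + delivery 353.35 + duty 68195.15 = 74012.85
Landed cost = invoice 292347.78 + 74012.85 = 366360.63

Total landed cost: GBP 366360.63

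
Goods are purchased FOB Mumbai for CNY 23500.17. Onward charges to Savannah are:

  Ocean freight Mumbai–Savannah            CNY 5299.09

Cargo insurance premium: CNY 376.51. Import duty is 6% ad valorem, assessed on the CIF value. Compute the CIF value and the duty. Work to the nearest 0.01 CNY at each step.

CIF value: CNY 29175.77; import duty: CNY 1750.55

CIF = FOB price + freight + insurance
CIF = 23500.17 + 5299.09 + 376.51 = 29175.77
Import duty = 29175.77 × 6% = 1750.55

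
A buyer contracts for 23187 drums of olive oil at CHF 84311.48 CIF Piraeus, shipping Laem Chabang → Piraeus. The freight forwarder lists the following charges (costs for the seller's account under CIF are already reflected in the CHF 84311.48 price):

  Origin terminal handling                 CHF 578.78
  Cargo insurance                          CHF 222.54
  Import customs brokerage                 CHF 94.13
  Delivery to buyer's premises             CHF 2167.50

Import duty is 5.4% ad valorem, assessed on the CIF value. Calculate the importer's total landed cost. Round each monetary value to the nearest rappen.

CIF: the seller pays costs through ocean freight and marine insurance to the destination port.
Already in the invoice (seller's account under CIF): origin terminal, insurance — exclude.
The CIF price already equals the CIF value: 84311.48
Import duty = 84311.48 × 5.4% = 4552.82
Buyer bears: brokerage 94.13 + delivery 2167.50 + duty 4552.82 = 6814.45
Landed cost = invoice 84311.48 + 6814.45 = 91125.93

Total landed cost: CHF 91125.93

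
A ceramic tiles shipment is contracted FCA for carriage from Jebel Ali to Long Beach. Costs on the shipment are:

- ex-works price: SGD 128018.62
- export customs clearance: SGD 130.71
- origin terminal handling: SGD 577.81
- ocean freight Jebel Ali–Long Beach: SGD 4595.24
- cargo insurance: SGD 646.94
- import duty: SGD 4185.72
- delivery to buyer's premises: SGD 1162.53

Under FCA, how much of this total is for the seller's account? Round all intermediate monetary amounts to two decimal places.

FCA: the seller delivers export-cleared goods to the carrier; the buyer bears costs from that point.
Seller's account: goods 128018.62 + export clearance 130.71 = 128149.33
Buyer's account: origin terminal 577.81 + freight 4595.24 + insurance 646.94 + duty 4185.72 + delivery 1162.53 = 11168.24

Seller's account: SGD 128149.33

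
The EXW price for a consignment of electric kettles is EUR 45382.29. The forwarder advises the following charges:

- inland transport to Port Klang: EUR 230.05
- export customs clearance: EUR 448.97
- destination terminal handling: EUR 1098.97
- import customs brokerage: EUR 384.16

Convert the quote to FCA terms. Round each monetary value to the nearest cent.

FCA price: EUR 46061.31

Not relevant to the conversion: brokerage, destination terminal — on the buyer under both terms; not part of either seller's price.
From EXW to FCA, the seller additionally bears: inland to port, export clearance.
FCA price = 45382.29 + 230.05 + 448.97 = 46061.31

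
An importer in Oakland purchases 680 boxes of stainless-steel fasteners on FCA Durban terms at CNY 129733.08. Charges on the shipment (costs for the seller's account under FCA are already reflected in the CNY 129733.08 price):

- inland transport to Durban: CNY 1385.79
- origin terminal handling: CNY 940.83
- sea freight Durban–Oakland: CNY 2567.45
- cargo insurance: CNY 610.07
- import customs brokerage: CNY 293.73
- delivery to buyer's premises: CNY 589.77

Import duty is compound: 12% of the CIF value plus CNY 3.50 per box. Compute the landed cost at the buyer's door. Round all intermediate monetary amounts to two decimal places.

FCA: the seller delivers export-cleared goods to the carrier; the buyer bears costs from that point.
Already in the invoice (seller's account under FCA): inland to port — exclude.
CIF value = FCA price + origin terminal + freight + insurance = 129733.08 + 940.83 + 2567.45 + 610.07 = 133851.43
Ad valorem component: 133851.43 × 12% = 16062.17
Specific component: 680 × 3.50 = 2380.00
Import duty = 16062.17 + 2380.00 = 18442.17
Buyer bears: origin terminal 940.83 + freight 2567.45 + insurance 610.07 + brokerage 293.73 + delivery 589.77 + duty 18442.17 = 23444.02
Landed cost = invoice 129733.08 + 23444.02 = 153177.10

Total landed cost: CNY 153177.10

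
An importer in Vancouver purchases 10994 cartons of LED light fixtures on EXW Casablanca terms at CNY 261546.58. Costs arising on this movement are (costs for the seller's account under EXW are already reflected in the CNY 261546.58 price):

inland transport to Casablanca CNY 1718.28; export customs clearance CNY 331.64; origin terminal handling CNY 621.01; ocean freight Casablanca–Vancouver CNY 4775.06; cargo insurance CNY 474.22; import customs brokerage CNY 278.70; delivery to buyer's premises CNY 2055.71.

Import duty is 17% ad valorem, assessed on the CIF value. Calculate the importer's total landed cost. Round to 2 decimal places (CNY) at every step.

Total landed cost: CNY 317610.55

EXW: the seller makes goods available at their premises; the buyer bears all onward costs.
CIF value = EXW price + inland to port + export clearance + origin terminal + freight + insurance = 261546.58 + 1718.28 + 331.64 + 621.01 + 4775.06 + 474.22 = 269466.79
Import duty = 269466.79 × 17% = 45809.35
Buyer bears: inland to port 1718.28 + export clearance 331.64 + origin terminal 621.01 + freight 4775.06 + insurance 474.22 + brokerage 278.70 + delivery 2055.71 + duty 45809.35 = 56063.97
Landed cost = invoice 261546.58 + 56063.97 = 317610.55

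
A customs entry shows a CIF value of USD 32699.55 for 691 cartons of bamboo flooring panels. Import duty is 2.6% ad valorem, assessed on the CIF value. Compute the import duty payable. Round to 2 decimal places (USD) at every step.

Import duty = 32699.55 × 2.6% = 850.19

Import duty: USD 850.19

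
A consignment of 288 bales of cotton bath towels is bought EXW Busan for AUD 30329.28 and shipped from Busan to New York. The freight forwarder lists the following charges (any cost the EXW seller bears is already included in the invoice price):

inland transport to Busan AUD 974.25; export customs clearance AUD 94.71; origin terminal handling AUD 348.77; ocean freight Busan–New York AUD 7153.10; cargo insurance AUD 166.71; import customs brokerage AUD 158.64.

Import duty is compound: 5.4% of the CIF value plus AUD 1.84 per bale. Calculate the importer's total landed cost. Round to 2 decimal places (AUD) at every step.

EXW: the seller makes goods available at their premises; the buyer bears all onward costs.
CIF value = EXW price + inland to port + export clearance + origin terminal + freight + insurance = 30329.28 + 974.25 + 94.71 + 348.77 + 7153.10 + 166.71 = 39066.82
Ad valorem component: 39066.82 × 5.4% = 2109.61
Specific component: 288 × 1.84 = 529.92
Import duty = 2109.61 + 529.92 = 2639.53
Buyer bears: inland to port 974.25 + export clearance 94.71 + origin terminal 348.77 + freight 7153.10 + insurance 166.71 + brokerage 158.64 + duty 2639.53 = 11535.71
Landed cost = invoice 30329.28 + 11535.71 = 41864.99

Total landed cost: AUD 41864.99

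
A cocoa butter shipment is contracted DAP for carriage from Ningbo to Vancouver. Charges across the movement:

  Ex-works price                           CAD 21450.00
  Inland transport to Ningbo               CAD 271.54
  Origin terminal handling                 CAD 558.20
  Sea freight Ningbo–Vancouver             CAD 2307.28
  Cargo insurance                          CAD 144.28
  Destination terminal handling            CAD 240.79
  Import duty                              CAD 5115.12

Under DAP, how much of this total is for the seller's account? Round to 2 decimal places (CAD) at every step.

Seller's account: CAD 24972.09

DAP: the seller bears all costs to the named destination except import duty and clearance.
Seller's account: goods 21450.00 + inland to port 271.54 + origin terminal 558.20 + freight 2307.28 + insurance 144.28 + destination terminal 240.79 = 24972.09
Buyer's account: duty 5115.12 = 5115.12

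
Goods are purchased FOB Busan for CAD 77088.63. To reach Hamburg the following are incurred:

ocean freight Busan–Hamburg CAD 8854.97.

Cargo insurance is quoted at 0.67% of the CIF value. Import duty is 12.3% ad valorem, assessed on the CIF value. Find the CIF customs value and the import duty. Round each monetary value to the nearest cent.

Let C be the CIF value. C = FOB price + freight + 0.67% × C
C − 0.67% × C = 77088.63 + 8854.97
0.9933 × C = 85943.60
C = 85943.60 / 0.9933 = 86523.31
Insurance premium = 0.67% × 86523.31 = 579.71
Import duty = 86523.31 × 12.3% = 10642.37

CIF value: CAD 86523.31; import duty: CAD 10642.37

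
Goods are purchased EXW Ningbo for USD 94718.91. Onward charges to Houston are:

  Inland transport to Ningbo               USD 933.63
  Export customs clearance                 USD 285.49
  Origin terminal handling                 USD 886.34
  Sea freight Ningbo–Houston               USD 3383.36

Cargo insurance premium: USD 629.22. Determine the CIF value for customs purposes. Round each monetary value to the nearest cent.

CIF = EXW price + pre-shipment costs + freight + insurance
CIF = 94718.91 + 933.63 + 285.49 + 886.34 + 3383.36 + 629.22 = 100836.95

CIF value: USD 100836.95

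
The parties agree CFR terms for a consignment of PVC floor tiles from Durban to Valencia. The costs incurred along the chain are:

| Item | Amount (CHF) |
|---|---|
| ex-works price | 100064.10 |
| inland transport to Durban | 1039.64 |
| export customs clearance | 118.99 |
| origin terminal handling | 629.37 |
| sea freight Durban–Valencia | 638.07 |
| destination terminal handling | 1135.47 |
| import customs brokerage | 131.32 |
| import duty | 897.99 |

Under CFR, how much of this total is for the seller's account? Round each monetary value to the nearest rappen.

Seller's account: CHF 102490.17

CFR: the seller pays costs through ocean freight to the destination port, but not insurance.
Seller's account: goods 100064.10 + inland to port 1039.64 + export clearance 118.99 + origin terminal 629.37 + freight 638.07 = 102490.17
Buyer's account: destination terminal 1135.47 + brokerage 131.32 + duty 897.99 = 2164.78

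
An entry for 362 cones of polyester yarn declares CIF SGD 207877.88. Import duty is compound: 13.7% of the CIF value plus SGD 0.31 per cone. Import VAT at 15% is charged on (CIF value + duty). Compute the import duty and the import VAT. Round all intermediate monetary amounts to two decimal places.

Import duty: SGD 28591.49; import VAT: SGD 35470.41

Ad valorem component: 207877.88 × 13.7% = 28479.27
Specific component: 362 × 0.31 = 112.22
Import duty = 28479.27 + 112.22 = 28591.49
VAT base = CIF + duty = 207877.88 + 28591.49 = 236469.37
Import VAT = 236469.37 × 15% = 35470.41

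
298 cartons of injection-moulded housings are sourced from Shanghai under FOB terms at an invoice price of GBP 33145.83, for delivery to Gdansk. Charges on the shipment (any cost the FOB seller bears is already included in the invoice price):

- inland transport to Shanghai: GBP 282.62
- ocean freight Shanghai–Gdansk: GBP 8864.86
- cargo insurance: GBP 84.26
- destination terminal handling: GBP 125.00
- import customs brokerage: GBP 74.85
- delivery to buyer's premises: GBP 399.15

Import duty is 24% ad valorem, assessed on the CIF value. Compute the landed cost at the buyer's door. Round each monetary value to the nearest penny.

Total landed cost: GBP 52796.74

FOB: the seller bears costs until goods are on board at the origin port; the buyer bears freight, insurance and all costs thereafter.
Already in the invoice (seller's account under FOB): inland to port — exclude.
CIF value = FOB price + freight + insurance = 33145.83 + 8864.86 + 84.26 = 42094.95
Import duty = 42094.95 × 24% = 10102.79
Buyer bears: freight 8864.86 + insurance 84.26 + destination terminal 125.00 + brokerage 74.85 + delivery 399.15 + duty 10102.79 = 19650.91
Landed cost = invoice 33145.83 + 19650.91 = 52796.74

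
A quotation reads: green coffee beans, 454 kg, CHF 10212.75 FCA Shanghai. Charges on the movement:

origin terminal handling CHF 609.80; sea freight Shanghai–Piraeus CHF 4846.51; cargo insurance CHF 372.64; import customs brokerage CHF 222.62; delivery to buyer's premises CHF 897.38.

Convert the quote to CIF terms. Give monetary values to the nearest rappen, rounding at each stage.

Not relevant to the conversion: brokerage, delivery — on the buyer under both terms; not part of either seller's price.
From FCA to CIF, the seller additionally bears: origin terminal, freight, insurance.
CIF price = 10212.75 + 609.80 + 4846.51 + 372.64 = 16041.70

CIF price: CHF 16041.70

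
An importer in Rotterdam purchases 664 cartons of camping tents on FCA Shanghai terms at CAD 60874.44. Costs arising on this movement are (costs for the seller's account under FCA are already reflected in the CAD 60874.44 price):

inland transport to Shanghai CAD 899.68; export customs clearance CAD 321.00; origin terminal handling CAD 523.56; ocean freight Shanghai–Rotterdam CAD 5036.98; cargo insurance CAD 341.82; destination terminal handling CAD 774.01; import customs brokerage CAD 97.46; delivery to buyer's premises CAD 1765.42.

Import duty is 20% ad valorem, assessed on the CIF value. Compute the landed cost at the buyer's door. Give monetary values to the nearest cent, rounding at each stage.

FCA: the seller delivers export-cleared goods to the carrier; the buyer bears costs from that point.
Already in the invoice (seller's account under FCA): inland to port, export clearance — exclude.
CIF value = FCA price + origin terminal + freight + insurance = 60874.44 + 523.56 + 5036.98 + 341.82 = 66776.80
Import duty = 66776.80 × 20% = 13355.36
Buyer bears: origin terminal 523.56 + freight 5036.98 + insurance 341.82 + destination terminal 774.01 + brokerage 97.46 + delivery 1765.42 + duty 13355.36 = 21894.61
Landed cost = invoice 60874.44 + 21894.61 = 82769.05

Total landed cost: CAD 82769.05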